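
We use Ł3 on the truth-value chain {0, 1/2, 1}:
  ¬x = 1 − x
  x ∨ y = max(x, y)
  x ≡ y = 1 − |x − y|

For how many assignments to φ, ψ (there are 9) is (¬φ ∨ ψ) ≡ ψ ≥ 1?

6

φ = 0, ψ = 0 ↦ 0  <
φ = 0, ψ = 1/2 ↦ 1/2  <
φ = 0, ψ = 1 ↦ 1  ≥
φ = 1/2, ψ = 0 ↦ 1/2  <
φ = 1/2, ψ = 1/2 ↦ 1  ≥
φ = 1/2, ψ = 1 ↦ 1  ≥
φ = 1, ψ = 0 ↦ 1  ≥
φ = 1, ψ = 1/2 ↦ 1  ≥
φ = 1, ψ = 1 ↦ 1  ≥
So 6 of the 9 assignments meet the threshold.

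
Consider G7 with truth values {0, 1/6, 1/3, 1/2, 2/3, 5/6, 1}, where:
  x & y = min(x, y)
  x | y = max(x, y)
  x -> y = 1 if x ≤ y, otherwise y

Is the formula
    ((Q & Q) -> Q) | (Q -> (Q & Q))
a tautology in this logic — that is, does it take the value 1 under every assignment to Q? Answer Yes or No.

Q = 0 ↦ 1
Q = 1/6 ↦ 1
Q = 1/3 ↦ 1
Q = 1/2 ↦ 1
Q = 2/3 ↦ 1
Q = 5/6 ↦ 1
Q = 1 ↦ 1
Every assignment gives a value ≥ 1.

Yes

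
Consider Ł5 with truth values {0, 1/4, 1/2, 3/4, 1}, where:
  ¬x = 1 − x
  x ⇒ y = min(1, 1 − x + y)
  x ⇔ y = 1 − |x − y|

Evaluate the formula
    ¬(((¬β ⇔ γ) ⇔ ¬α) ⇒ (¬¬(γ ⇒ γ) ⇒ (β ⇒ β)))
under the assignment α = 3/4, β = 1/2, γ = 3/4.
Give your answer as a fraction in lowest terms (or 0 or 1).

0

¬β = ¬1/2 = 1/2
¬β ⇔ γ = 1/2 ⇔ 3/4 = 3/4
¬α = ¬3/4 = 1/4
(¬β ⇔ γ) ⇔ ¬α = 3/4 ⇔ 1/4 = 1/2
γ ⇒ γ = 3/4 ⇒ 3/4 = 1
¬(γ ⇒ γ) = ¬1 = 0
¬¬(γ ⇒ γ) = ¬0 = 1
β ⇒ β = 1/2 ⇒ 1/2 = 1
¬¬(γ ⇒ γ) ⇒ (β ⇒ β) = 1 ⇒ 1 = 1
((¬β ⇔ γ) ⇔ ¬α) ⇒ (¬¬(γ ⇒ γ) ⇒ (β ⇒ β)) = 1/2 ⇒ 1 = 1
¬(((¬β ⇔ γ) ⇔ ¬α) ⇒ (¬¬(γ ⇒ γ) ⇒ (β ⇒ β))) = ¬1 = 0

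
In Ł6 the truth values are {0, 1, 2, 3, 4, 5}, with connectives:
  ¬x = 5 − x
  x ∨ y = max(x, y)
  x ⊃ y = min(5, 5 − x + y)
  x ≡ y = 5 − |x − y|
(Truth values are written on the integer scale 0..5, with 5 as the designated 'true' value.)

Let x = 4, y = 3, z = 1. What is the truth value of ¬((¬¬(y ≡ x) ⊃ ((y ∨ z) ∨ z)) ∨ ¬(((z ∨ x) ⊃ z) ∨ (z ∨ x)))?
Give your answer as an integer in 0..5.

y ≡ x = 3 ≡ 4 = 4
¬(y ≡ x) = ¬4 = 1
¬¬(y ≡ x) = ¬1 = 4
y ∨ z = 3 ∨ 1 = 3
(y ∨ z) ∨ z = 3 ∨ 1 = 3
¬¬(y ≡ x) ⊃ ((y ∨ z) ∨ z) = 4 ⊃ 3 = 4
z ∨ x = 1 ∨ 4 = 4
(z ∨ x) ⊃ z = 4 ⊃ 1 = 2
z ∨ x = 1 ∨ 4 = 4
((z ∨ x) ⊃ z) ∨ (z ∨ x) = 2 ∨ 4 = 4
¬(((z ∨ x) ⊃ z) ∨ (z ∨ x)) = ¬4 = 1
(¬¬(y ≡ x) ⊃ ((y ∨ z) ∨ z)) ∨ ¬(((z ∨ x) ⊃ z) ∨ (z ∨ x)) = 4 ∨ 1 = 4
¬((¬¬(y ≡ x) ⊃ ((y ∨ z) ∨ z)) ∨ ¬(((z ∨ x) ⊃ z) ∨ (z ∨ x))) = ¬4 = 1

1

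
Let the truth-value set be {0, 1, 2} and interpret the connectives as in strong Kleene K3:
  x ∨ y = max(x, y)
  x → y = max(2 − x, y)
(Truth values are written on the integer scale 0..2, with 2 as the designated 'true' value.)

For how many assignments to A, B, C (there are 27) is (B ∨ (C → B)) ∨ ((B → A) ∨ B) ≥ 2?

value 2: 23 assignments (counts)
value 1: 4 assignments
So 23 of the 27 assignments meet the threshold.

23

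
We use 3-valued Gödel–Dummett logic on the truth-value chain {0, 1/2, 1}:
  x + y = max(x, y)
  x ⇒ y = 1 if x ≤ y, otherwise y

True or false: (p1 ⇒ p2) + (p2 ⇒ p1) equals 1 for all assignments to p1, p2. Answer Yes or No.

Yes

p1 = 0, p2 = 0 ↦ 1
p1 = 0, p2 = 1/2 ↦ 1
p1 = 0, p2 = 1 ↦ 1
p1 = 1/2, p2 = 0 ↦ 1
p1 = 1/2, p2 = 1/2 ↦ 1
p1 = 1/2, p2 = 1 ↦ 1
p1 = 1, p2 = 0 ↦ 1
p1 = 1, p2 = 1/2 ↦ 1
p1 = 1, p2 = 1 ↦ 1
Every assignment gives a value ≥ 1.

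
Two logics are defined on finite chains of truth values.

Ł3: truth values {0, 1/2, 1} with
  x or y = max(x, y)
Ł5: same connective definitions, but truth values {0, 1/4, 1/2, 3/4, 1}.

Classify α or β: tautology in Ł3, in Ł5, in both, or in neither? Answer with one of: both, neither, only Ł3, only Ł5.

neither

In Ł3: at α = 0, β = 0 the value is 0 — not a tautology.
In Ł5: at α = 0, β = 0 the value is 0 — not a tautology.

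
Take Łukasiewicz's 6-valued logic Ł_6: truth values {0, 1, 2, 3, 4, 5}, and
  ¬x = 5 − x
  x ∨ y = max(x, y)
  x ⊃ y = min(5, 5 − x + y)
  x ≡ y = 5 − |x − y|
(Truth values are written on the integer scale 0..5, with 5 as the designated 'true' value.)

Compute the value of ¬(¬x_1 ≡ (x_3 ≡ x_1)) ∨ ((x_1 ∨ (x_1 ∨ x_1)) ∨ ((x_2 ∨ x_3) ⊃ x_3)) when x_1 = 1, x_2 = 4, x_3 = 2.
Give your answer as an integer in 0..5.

¬x_1 = ¬1 = 4
x_3 ≡ x_1 = 2 ≡ 1 = 4
¬x_1 ≡ (x_3 ≡ x_1) = 4 ≡ 4 = 5
¬(¬x_1 ≡ (x_3 ≡ x_1)) = ¬5 = 0
x_1 ∨ x_1 = 1 ∨ 1 = 1
x_1 ∨ (x_1 ∨ x_1) = 1 ∨ 1 = 1
x_2 ∨ x_3 = 4 ∨ 2 = 4
(x_2 ∨ x_3) ⊃ x_3 = 4 ⊃ 2 = 3
(x_1 ∨ (x_1 ∨ x_1)) ∨ ((x_2 ∨ x_3) ⊃ x_3) = 1 ∨ 3 = 3
¬(¬x_1 ≡ (x_3 ≡ x_1)) ∨ ((x_1 ∨ (x_1 ∨ x_1)) ∨ ((x_2 ∨ x_3) ⊃ x_3)) = 0 ∨ 3 = 3

3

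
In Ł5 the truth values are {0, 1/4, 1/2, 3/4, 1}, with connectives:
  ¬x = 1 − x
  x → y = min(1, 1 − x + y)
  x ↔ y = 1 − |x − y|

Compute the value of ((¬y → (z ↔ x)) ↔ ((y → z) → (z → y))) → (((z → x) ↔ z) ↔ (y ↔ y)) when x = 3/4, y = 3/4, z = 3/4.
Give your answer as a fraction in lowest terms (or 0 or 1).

¬y = ¬3/4 = 1/4
z ↔ x = 3/4 ↔ 3/4 = 1
¬y → (z ↔ x) = 1/4 → 1 = 1
y → z = 3/4 → 3/4 = 1
z → y = 3/4 → 3/4 = 1
(y → z) → (z → y) = 1 → 1 = 1
(¬y → (z ↔ x)) ↔ ((y → z) → (z → y)) = 1 ↔ 1 = 1
z → x = 3/4 → 3/4 = 1
(z → x) ↔ z = 1 ↔ 3/4 = 3/4
y ↔ y = 3/4 ↔ 3/4 = 1
((z → x) ↔ z) ↔ (y ↔ y) = 3/4 ↔ 1 = 3/4
((¬y → (z ↔ x)) ↔ ((y → z) → (z → y))) → (((z → x) ↔ z) ↔ (y ↔ y)) = 1 → 3/4 = 3/4

3/4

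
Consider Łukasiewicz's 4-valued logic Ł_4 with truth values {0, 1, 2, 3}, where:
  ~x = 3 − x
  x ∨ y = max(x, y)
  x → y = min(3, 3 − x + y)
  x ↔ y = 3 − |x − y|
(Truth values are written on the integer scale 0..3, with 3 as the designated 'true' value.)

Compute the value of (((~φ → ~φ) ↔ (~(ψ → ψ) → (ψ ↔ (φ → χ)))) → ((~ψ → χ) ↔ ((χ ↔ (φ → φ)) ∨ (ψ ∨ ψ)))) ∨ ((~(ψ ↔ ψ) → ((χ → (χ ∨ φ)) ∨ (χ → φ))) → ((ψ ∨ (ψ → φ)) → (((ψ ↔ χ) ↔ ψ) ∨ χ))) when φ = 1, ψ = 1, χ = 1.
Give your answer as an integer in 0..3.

2

~φ = ~1 = 2
~φ = ~1 = 2
~φ → ~φ = 2 → 2 = 3
ψ → ψ = 1 → 1 = 3
~(ψ → ψ) = ~3 = 0
φ → χ = 1 → 1 = 3
ψ ↔ (φ → χ) = 1 ↔ 3 = 1
~(ψ → ψ) → (ψ ↔ (φ → χ)) = 0 → 1 = 3
(~φ → ~φ) ↔ (~(ψ → ψ) → (ψ ↔ (φ → χ))) = 3 ↔ 3 = 3
~ψ = ~1 = 2
~ψ → χ = 2 → 1 = 2
φ → φ = 1 → 1 = 3
χ ↔ (φ → φ) = 1 ↔ 3 = 1
ψ ∨ ψ = 1 ∨ 1 = 1
(χ ↔ (φ → φ)) ∨ (ψ ∨ ψ) = 1 ∨ 1 = 1
(~ψ → χ) ↔ ((χ ↔ (φ → φ)) ∨ (ψ ∨ ψ)) = 2 ↔ 1 = 2
((~φ → ~φ) ↔ (~(ψ → ψ) → (ψ ↔ (φ → χ)))) → ((~ψ → χ) ↔ ((χ ↔ (φ → φ)) ∨ (ψ ∨ ψ))) = 3 → 2 = 2
ψ ↔ ψ = 1 ↔ 1 = 3
~(ψ ↔ ψ) = ~3 = 0
χ ∨ φ = 1 ∨ 1 = 1
χ → (χ ∨ φ) = 1 → 1 = 3
χ → φ = 1 → 1 = 3
(χ → (χ ∨ φ)) ∨ (χ → φ) = 3 ∨ 3 = 3
~(ψ ↔ ψ) → ((χ → (χ ∨ φ)) ∨ (χ → φ)) = 0 → 3 = 3
ψ → φ = 1 → 1 = 3
ψ ∨ (ψ → φ) = 1 ∨ 3 = 3
ψ ↔ χ = 1 ↔ 1 = 3
(ψ ↔ χ) ↔ ψ = 3 ↔ 1 = 1
((ψ ↔ χ) ↔ ψ) ∨ χ = 1 ∨ 1 = 1
(ψ ∨ (ψ → φ)) → (((ψ ↔ χ) ↔ ψ) ∨ χ) = 3 → 1 = 1
(~(ψ ↔ ψ) → ((χ → (χ ∨ φ)) ∨ (χ → φ))) → ((ψ ∨ (ψ → φ)) → (((ψ ↔ χ) ↔ ψ) ∨ χ)) = 3 → 1 = 1
(((~φ → ~φ) ↔ (~(ψ → ψ) → (ψ ↔ (φ → χ)))) → ((~ψ → χ) ↔ ((χ ↔ (φ → φ)) ∨ (ψ ∨ ψ)))) ∨ ((~(ψ ↔ ψ) → ((χ → (χ ∨ φ)) ∨ (χ → φ))) → ((ψ ∨ (ψ → φ)) → (((ψ ↔ χ) ↔ ψ) ∨ χ))) = 2 ∨ 1 = 2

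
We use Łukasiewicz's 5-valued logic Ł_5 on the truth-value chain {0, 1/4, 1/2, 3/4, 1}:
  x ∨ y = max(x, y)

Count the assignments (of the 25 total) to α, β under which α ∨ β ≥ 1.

9

value 1: 9 assignments (counts)
value 3/4: 7 assignments
value 1/2: 5 assignments
value 1/4: 3 assignments
value 0: 1 assignment
So 9 of the 25 assignments meet the threshold.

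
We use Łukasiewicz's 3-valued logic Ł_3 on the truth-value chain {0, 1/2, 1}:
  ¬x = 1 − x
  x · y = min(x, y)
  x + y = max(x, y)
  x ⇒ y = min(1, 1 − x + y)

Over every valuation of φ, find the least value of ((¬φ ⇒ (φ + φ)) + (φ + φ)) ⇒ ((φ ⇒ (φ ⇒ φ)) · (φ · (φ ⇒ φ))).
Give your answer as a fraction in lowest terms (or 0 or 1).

1/2

Take φ = 1/2:
¬φ = ¬1/2 = 1/2
φ + φ = 1/2 + 1/2 = 1/2
¬φ ⇒ (φ + φ) = 1/2 ⇒ 1/2 = 1
φ + φ = 1/2 + 1/2 = 1/2
(¬φ ⇒ (φ + φ)) + (φ + φ) = 1 + 1/2 = 1
φ ⇒ φ = 1/2 ⇒ 1/2 = 1
φ ⇒ (φ ⇒ φ) = 1/2 ⇒ 1 = 1
φ ⇒ φ = 1/2 ⇒ 1/2 = 1
φ · (φ ⇒ φ) = 1/2 · 1 = 1/2
(φ ⇒ (φ ⇒ φ)) · (φ · (φ ⇒ φ)) = 1 · 1/2 = 1/2
((¬φ ⇒ (φ + φ)) + (φ + φ)) ⇒ ((φ ⇒ (φ ⇒ φ)) · (φ · (φ ⇒ φ))) = 1 ⇒ 1/2 = 1/2
No assignment yields a value below 1/2, so this is the minimum.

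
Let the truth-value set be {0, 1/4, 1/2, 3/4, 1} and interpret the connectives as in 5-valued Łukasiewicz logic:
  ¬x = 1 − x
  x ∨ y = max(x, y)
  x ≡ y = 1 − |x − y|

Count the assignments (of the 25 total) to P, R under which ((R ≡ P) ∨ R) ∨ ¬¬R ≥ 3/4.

value 1: 9 assignments (counts)
value 3/4: 9 assignments (counts)
value 1/2: 4 assignments
value 1/4: 2 assignments
value 0: 1 assignment
So 18 of the 25 assignments meet the threshold.

18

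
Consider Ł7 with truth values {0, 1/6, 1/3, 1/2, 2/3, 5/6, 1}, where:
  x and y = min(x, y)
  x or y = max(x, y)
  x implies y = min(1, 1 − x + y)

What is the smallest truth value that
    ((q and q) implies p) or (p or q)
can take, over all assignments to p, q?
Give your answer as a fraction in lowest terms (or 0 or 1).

Take p = 0, q = 1/2:
q and q = 1/2 and 1/2 = 1/2
(q and q) implies p = 1/2 implies 0 = 1/2
p or q = 0 or 1/2 = 1/2
((q and q) implies p) or (p or q) = 1/2 or 1/2 = 1/2
No assignment yields a value below 1/2, so this is the minimum.

1/2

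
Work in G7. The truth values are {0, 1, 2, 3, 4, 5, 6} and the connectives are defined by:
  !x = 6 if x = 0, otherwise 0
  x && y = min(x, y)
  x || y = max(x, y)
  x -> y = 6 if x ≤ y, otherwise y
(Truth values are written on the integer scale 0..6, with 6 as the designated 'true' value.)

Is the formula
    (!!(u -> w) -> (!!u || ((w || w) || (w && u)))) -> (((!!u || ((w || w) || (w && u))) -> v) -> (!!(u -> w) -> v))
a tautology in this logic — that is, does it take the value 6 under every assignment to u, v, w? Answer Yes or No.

Yes

At u = 0, v = 3, w = 3, for instance:
u -> w = 0 -> 3 = 6
!(u -> w) = !6 = 0
!!(u -> w) = !0 = 6
!u = !0 = 6
!!u = !6 = 0
w || w = 3 || 3 = 3
w && u = 3 && 0 = 0
(w || w) || (w && u) = 3 || 0 = 3
!!u || ((w || w) || (w && u)) = 0 || 3 = 3
!!(u -> w) -> (!!u || ((w || w) || (w && u))) = 6 -> 3 = 3
(!!u || ((w || w) || (w && u))) -> v = 3 -> 3 = 6
!!(u -> w) -> v = 6 -> 3 = 3
((!!u || ((w || w) || (w && u))) -> v) -> (!!(u -> w) -> v) = 6 -> 3 = 3
(!!(u -> w) -> (!!u || ((w || w) || (w && u)))) -> (((!!u || ((w || w) || (w && u))) -> v) -> (!!(u -> w) -> v)) = 3 -> 3 = 6
and checking the remaining 342 assignments likewise gives ≥ 6 in every case.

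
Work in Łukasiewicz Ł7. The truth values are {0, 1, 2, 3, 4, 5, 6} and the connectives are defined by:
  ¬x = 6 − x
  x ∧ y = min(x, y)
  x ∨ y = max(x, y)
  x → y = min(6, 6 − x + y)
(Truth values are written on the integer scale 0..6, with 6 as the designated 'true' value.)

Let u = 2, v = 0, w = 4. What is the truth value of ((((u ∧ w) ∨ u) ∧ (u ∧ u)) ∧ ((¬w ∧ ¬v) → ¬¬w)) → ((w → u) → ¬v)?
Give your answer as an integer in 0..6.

6

u ∧ w = 2 ∧ 4 = 2
(u ∧ w) ∨ u = 2 ∨ 2 = 2
u ∧ u = 2 ∧ 2 = 2
((u ∧ w) ∨ u) ∧ (u ∧ u) = 2 ∧ 2 = 2
¬w = ¬4 = 2
¬v = ¬0 = 6
¬w ∧ ¬v = 2 ∧ 6 = 2
¬w = ¬4 = 2
¬¬w = ¬2 = 4
(¬w ∧ ¬v) → ¬¬w = 2 → 4 = 6
(((u ∧ w) ∨ u) ∧ (u ∧ u)) ∧ ((¬w ∧ ¬v) → ¬¬w) = 2 ∧ 6 = 2
w → u = 4 → 2 = 4
¬v = ¬0 = 6
(w → u) → ¬v = 4 → 6 = 6
((((u ∧ w) ∨ u) ∧ (u ∧ u)) ∧ ((¬w ∧ ¬v) → ¬¬w)) → ((w → u) → ¬v) = 2 → 6 = 6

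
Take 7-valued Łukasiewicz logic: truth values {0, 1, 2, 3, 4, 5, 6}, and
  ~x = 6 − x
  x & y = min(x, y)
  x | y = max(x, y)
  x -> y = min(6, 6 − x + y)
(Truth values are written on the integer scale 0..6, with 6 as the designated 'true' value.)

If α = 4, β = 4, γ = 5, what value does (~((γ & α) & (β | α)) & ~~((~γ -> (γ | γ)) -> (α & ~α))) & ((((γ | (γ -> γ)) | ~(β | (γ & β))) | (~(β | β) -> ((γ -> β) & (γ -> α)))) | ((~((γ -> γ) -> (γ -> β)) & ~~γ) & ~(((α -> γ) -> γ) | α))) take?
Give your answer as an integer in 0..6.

2

γ & α = 5 & 4 = 4
β | α = 4 | 4 = 4
(γ & α) & (β | α) = 4 & 4 = 4
~((γ & α) & (β | α)) = ~4 = 2
~γ = ~5 = 1
γ | γ = 5 | 5 = 5
~γ -> (γ | γ) = 1 -> 5 = 6
~α = ~4 = 2
α & ~α = 4 & 2 = 2
(~γ -> (γ | γ)) -> (α & ~α) = 6 -> 2 = 2
~((~γ -> (γ | γ)) -> (α & ~α)) = ~2 = 4
~~((~γ -> (γ | γ)) -> (α & ~α)) = ~4 = 2
~((γ & α) & (β | α)) & ~~((~γ -> (γ | γ)) -> (α & ~α)) = 2 & 2 = 2
γ -> γ = 5 -> 5 = 6
γ | (γ -> γ) = 5 | 6 = 6
γ & β = 5 & 4 = 4
β | (γ & β) = 4 | 4 = 4
~(β | (γ & β)) = ~4 = 2
(γ | (γ -> γ)) | ~(β | (γ & β)) = 6 | 2 = 6
β | β = 4 | 4 = 4
~(β | β) = ~4 = 2
γ -> β = 5 -> 4 = 5
γ -> α = 5 -> 4 = 5
(γ -> β) & (γ -> α) = 5 & 5 = 5
~(β | β) -> ((γ -> β) & (γ -> α)) = 2 -> 5 = 6
((γ | (γ -> γ)) | ~(β | (γ & β))) | (~(β | β) -> ((γ -> β) & (γ -> α))) = 6 | 6 = 6
γ -> γ = 5 -> 5 = 6
γ -> β = 5 -> 4 = 5
(γ -> γ) -> (γ -> β) = 6 -> 5 = 5
~((γ -> γ) -> (γ -> β)) = ~5 = 1
~γ = ~5 = 1
~~γ = ~1 = 5
~((γ -> γ) -> (γ -> β)) & ~~γ = 1 & 5 = 1
α -> γ = 4 -> 5 = 6
(α -> γ) -> γ = 6 -> 5 = 5
((α -> γ) -> γ) | α = 5 | 4 = 5
~(((α -> γ) -> γ) | α) = ~5 = 1
(~((γ -> γ) -> (γ -> β)) & ~~γ) & ~(((α -> γ) -> γ) | α) = 1 & 1 = 1
(((γ | (γ -> γ)) | ~(β | (γ & β))) | (~(β | β) -> ((γ -> β) & (γ -> α)))) | ((~((γ -> γ) -> (γ -> β)) & ~~γ) & ~(((α -> γ) -> γ) | α)) = 6 | 1 = 6
(~((γ & α) & (β | α)) & ~~((~γ -> (γ | γ)) -> (α & ~α))) & ((((γ | (γ -> γ)) | ~(β | (γ & β))) | (~(β | β) -> ((γ -> β) & (γ -> α)))) | ((~((γ -> γ) -> (γ -> β)) & ~~γ) & ~(((α -> γ) -> γ) | α))) = 2 & 6 = 2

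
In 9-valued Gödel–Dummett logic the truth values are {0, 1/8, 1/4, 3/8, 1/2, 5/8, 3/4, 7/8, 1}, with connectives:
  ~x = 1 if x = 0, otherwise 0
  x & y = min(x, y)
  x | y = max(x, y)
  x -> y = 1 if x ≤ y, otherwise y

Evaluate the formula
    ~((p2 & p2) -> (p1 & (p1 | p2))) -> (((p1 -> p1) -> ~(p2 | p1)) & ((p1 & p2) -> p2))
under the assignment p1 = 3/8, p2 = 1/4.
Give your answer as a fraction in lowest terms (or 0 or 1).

p2 & p2 = 1/4 & 1/4 = 1/4
p1 | p2 = 3/8 | 1/4 = 3/8
p1 & (p1 | p2) = 3/8 & 3/8 = 3/8
(p2 & p2) -> (p1 & (p1 | p2)) = 1/4 -> 3/8 = 1
~((p2 & p2) -> (p1 & (p1 | p2))) = ~1 = 0
p1 -> p1 = 3/8 -> 3/8 = 1
p2 | p1 = 1/4 | 3/8 = 3/8
~(p2 | p1) = ~3/8 = 0
(p1 -> p1) -> ~(p2 | p1) = 1 -> 0 = 0
p1 & p2 = 3/8 & 1/4 = 1/4
(p1 & p2) -> p2 = 1/4 -> 1/4 = 1
((p1 -> p1) -> ~(p2 | p1)) & ((p1 & p2) -> p2) = 0 & 1 = 0
~((p2 & p2) -> (p1 & (p1 | p2))) -> (((p1 -> p1) -> ~(p2 | p1)) & ((p1 & p2) -> p2)) = 0 -> 0 = 1

1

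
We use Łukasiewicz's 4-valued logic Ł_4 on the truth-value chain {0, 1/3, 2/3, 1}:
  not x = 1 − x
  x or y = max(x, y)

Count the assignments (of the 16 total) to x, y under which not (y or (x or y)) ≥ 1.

x = 0, y = 0 ↦ 1  ≥
x = 0, y = 1/3 ↦ 2/3  <
x = 0, y = 2/3 ↦ 1/3  <
x = 0, y = 1 ↦ 0  <
x = 1/3, y = 0 ↦ 2/3  <
x = 1/3, y = 1/3 ↦ 2/3  <
x = 1/3, y = 2/3 ↦ 1/3  <
x = 1/3, y = 1 ↦ 0  <
x = 2/3, y = 0 ↦ 1/3  <
x = 2/3, y = 1/3 ↦ 1/3  <
x = 2/3, y = 2/3 ↦ 1/3  <
x = 2/3, y = 1 ↦ 0  <
x = 1, y = 0 ↦ 0  <
x = 1, y = 1/3 ↦ 0  <
x = 1, y = 2/3 ↦ 0  <
x = 1, y = 1 ↦ 0  <
So 1 of the 16 assignments meets the threshold.

1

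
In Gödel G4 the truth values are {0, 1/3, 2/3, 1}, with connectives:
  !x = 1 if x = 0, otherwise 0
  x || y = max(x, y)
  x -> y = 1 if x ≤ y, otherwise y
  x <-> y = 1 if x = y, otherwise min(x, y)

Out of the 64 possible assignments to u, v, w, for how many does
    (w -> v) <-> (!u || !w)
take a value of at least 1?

value 1: 31 assignments (counts)
value 2/3: 1 assignment
value 1/3: 2 assignments
value 0: 30 assignments
So 31 of the 64 assignments meet the threshold.

31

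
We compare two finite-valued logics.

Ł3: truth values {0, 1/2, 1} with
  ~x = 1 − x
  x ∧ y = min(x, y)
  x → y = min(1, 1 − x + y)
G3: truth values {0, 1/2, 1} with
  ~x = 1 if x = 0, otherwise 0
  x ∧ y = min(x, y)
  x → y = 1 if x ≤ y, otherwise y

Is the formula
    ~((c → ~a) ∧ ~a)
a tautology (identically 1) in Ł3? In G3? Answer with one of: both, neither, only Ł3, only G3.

neither

In Ł3: at a = 0, c = 0 the value is 0 — not a tautology.
In G3: at a = 0, c = 0 the value is 0 — not a tautology.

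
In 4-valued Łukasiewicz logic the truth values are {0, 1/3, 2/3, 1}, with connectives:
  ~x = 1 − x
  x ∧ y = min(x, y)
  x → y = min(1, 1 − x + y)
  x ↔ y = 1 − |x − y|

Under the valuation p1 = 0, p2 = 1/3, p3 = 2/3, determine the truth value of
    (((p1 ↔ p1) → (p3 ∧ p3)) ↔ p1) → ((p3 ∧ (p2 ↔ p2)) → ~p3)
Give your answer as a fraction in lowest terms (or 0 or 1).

1

p1 ↔ p1 = 0 ↔ 0 = 1
p3 ∧ p3 = 2/3 ∧ 2/3 = 2/3
(p1 ↔ p1) → (p3 ∧ p3) = 1 → 2/3 = 2/3
((p1 ↔ p1) → (p3 ∧ p3)) ↔ p1 = 2/3 ↔ 0 = 1/3
p2 ↔ p2 = 1/3 ↔ 1/3 = 1
p3 ∧ (p2 ↔ p2) = 2/3 ∧ 1 = 2/3
~p3 = ~2/3 = 1/3
(p3 ∧ (p2 ↔ p2)) → ~p3 = 2/3 → 1/3 = 2/3
(((p1 ↔ p1) → (p3 ∧ p3)) ↔ p1) → ((p3 ∧ (p2 ↔ p2)) → ~p3) = 1/3 → 2/3 = 1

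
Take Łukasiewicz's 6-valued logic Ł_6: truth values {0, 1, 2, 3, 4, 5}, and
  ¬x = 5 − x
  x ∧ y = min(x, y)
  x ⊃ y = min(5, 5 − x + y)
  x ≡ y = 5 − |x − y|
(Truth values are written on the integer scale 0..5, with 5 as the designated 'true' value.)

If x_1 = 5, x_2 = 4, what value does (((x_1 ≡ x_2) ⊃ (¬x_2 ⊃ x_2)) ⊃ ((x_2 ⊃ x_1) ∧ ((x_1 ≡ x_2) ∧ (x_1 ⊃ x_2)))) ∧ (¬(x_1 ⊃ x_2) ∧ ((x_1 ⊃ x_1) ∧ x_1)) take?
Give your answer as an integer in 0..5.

1

x_1 ≡ x_2 = 5 ≡ 4 = 4
¬x_2 = ¬4 = 1
¬x_2 ⊃ x_2 = 1 ⊃ 4 = 5
(x_1 ≡ x_2) ⊃ (¬x_2 ⊃ x_2) = 4 ⊃ 5 = 5
x_2 ⊃ x_1 = 4 ⊃ 5 = 5
x_1 ≡ x_2 = 5 ≡ 4 = 4
x_1 ⊃ x_2 = 5 ⊃ 4 = 4
(x_1 ≡ x_2) ∧ (x_1 ⊃ x_2) = 4 ∧ 4 = 4
(x_2 ⊃ x_1) ∧ ((x_1 ≡ x_2) ∧ (x_1 ⊃ x_2)) = 5 ∧ 4 = 4
((x_1 ≡ x_2) ⊃ (¬x_2 ⊃ x_2)) ⊃ ((x_2 ⊃ x_1) ∧ ((x_1 ≡ x_2) ∧ (x_1 ⊃ x_2))) = 5 ⊃ 4 = 4
x_1 ⊃ x_2 = 5 ⊃ 4 = 4
¬(x_1 ⊃ x_2) = ¬4 = 1
x_1 ⊃ x_1 = 5 ⊃ 5 = 5
(x_1 ⊃ x_1) ∧ x_1 = 5 ∧ 5 = 5
¬(x_1 ⊃ x_2) ∧ ((x_1 ⊃ x_1) ∧ x_1) = 1 ∧ 5 = 1
(((x_1 ≡ x_2) ⊃ (¬x_2 ⊃ x_2)) ⊃ ((x_2 ⊃ x_1) ∧ ((x_1 ≡ x_2) ∧ (x_1 ⊃ x_2)))) ∧ (¬(x_1 ⊃ x_2) ∧ ((x_1 ⊃ x_1) ∧ x_1)) = 4 ∧ 1 = 1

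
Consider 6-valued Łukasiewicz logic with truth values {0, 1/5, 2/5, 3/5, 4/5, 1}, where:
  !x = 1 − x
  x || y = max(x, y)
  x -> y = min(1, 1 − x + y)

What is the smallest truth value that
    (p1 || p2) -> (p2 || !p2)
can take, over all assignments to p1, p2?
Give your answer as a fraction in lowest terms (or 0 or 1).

Take p1 = 1, p2 = 2/5:
p1 || p2 = 1 || 2/5 = 1
!p2 = !2/5 = 3/5
p2 || !p2 = 2/5 || 3/5 = 3/5
(p1 || p2) -> (p2 || !p2) = 1 -> 3/5 = 3/5
No assignment yields a value below 3/5, so this is the minimum.

3/5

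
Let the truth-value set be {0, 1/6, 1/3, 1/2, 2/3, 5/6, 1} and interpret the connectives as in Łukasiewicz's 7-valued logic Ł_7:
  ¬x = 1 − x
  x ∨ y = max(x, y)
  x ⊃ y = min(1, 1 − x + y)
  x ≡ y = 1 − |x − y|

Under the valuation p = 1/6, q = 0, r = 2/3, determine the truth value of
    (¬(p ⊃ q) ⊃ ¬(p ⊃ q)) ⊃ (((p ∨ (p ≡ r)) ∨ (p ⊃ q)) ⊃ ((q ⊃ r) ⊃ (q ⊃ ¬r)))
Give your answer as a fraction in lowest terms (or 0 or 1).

1

p ⊃ q = 1/6 ⊃ 0 = 5/6
¬(p ⊃ q) = ¬5/6 = 1/6
p ⊃ q = 1/6 ⊃ 0 = 5/6
¬(p ⊃ q) = ¬5/6 = 1/6
¬(p ⊃ q) ⊃ ¬(p ⊃ q) = 1/6 ⊃ 1/6 = 1
p ≡ r = 1/6 ≡ 2/3 = 1/2
p ∨ (p ≡ r) = 1/6 ∨ 1/2 = 1/2
p ⊃ q = 1/6 ⊃ 0 = 5/6
(p ∨ (p ≡ r)) ∨ (p ⊃ q) = 1/2 ∨ 5/6 = 5/6
q ⊃ r = 0 ⊃ 2/3 = 1
¬r = ¬2/3 = 1/3
q ⊃ ¬r = 0 ⊃ 1/3 = 1
(q ⊃ r) ⊃ (q ⊃ ¬r) = 1 ⊃ 1 = 1
((p ∨ (p ≡ r)) ∨ (p ⊃ q)) ⊃ ((q ⊃ r) ⊃ (q ⊃ ¬r)) = 5/6 ⊃ 1 = 1
(¬(p ⊃ q) ⊃ ¬(p ⊃ q)) ⊃ (((p ∨ (p ≡ r)) ∨ (p ⊃ q)) ⊃ ((q ⊃ r) ⊃ (q ⊃ ¬r))) = 1 ⊃ 1 = 1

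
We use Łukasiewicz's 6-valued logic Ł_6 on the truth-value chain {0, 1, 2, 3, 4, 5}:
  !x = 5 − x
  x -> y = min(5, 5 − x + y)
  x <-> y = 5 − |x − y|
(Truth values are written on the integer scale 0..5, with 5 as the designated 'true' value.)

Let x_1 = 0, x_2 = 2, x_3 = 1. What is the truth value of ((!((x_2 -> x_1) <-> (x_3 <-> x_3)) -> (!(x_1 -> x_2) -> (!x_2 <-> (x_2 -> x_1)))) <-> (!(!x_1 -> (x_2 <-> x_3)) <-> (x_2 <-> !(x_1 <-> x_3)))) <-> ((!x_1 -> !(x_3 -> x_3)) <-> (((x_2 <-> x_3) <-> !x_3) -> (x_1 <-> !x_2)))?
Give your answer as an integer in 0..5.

x_2 -> x_1 = 2 -> 0 = 3
x_3 <-> x_3 = 1 <-> 1 = 5
(x_2 -> x_1) <-> (x_3 <-> x_3) = 3 <-> 5 = 3
!((x_2 -> x_1) <-> (x_3 <-> x_3)) = !3 = 2
x_1 -> x_2 = 0 -> 2 = 5
!(x_1 -> x_2) = !5 = 0
!x_2 = !2 = 3
x_2 -> x_1 = 2 -> 0 = 3
!x_2 <-> (x_2 -> x_1) = 3 <-> 3 = 5
!(x_1 -> x_2) -> (!x_2 <-> (x_2 -> x_1)) = 0 -> 5 = 5
!((x_2 -> x_1) <-> (x_3 <-> x_3)) -> (!(x_1 -> x_2) -> (!x_2 <-> (x_2 -> x_1))) = 2 -> 5 = 5
!x_1 = !0 = 5
x_2 <-> x_3 = 2 <-> 1 = 4
!x_1 -> (x_2 <-> x_3) = 5 -> 4 = 4
!(!x_1 -> (x_2 <-> x_3)) = !4 = 1
x_1 <-> x_3 = 0 <-> 1 = 4
!(x_1 <-> x_3) = !4 = 1
x_2 <-> !(x_1 <-> x_3) = 2 <-> 1 = 4
!(!x_1 -> (x_2 <-> x_3)) <-> (x_2 <-> !(x_1 <-> x_3)) = 1 <-> 4 = 2
(!((x_2 -> x_1) <-> (x_3 <-> x_3)) -> (!(x_1 -> x_2) -> (!x_2 <-> (x_2 -> x_1)))) <-> (!(!x_1 -> (x_2 <-> x_3)) <-> (x_2 <-> !(x_1 <-> x_3))) = 5 <-> 2 = 2
!x_1 = !0 = 5
x_3 -> x_3 = 1 -> 1 = 5
!(x_3 -> x_3) = !5 = 0
!x_1 -> !(x_3 -> x_3) = 5 -> 0 = 0
x_2 <-> x_3 = 2 <-> 1 = 4
!x_3 = !1 = 4
(x_2 <-> x_3) <-> !x_3 = 4 <-> 4 = 5
!x_2 = !2 = 3
x_1 <-> !x_2 = 0 <-> 3 = 2
((x_2 <-> x_3) <-> !x_3) -> (x_1 <-> !x_2) = 5 -> 2 = 2
(!x_1 -> !(x_3 -> x_3)) <-> (((x_2 <-> x_3) <-> !x_3) -> (x_1 <-> !x_2)) = 0 <-> 2 = 3
((!((x_2 -> x_1) <-> (x_3 <-> x_3)) -> (!(x_1 -> x_2) -> (!x_2 <-> (x_2 -> x_1)))) <-> (!(!x_1 -> (x_2 <-> x_3)) <-> (x_2 <-> !(x_1 <-> x_3)))) <-> ((!x_1 -> !(x_3 -> x_3)) <-> (((x_2 <-> x_3) <-> !x_3) -> (x_1 <-> !x_2))) = 2 <-> 3 = 4

4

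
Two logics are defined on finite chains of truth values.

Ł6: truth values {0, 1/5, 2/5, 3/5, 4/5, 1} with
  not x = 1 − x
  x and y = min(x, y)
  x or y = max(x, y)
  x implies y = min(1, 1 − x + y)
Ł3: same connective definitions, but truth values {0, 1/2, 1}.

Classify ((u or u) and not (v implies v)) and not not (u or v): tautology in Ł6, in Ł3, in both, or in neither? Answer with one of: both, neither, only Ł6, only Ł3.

In Ł6: at u = 0, v = 0 the value is 0 — not a tautology.
In Ł3: at u = 0, v = 0 the value is 0 — not a tautology.

neither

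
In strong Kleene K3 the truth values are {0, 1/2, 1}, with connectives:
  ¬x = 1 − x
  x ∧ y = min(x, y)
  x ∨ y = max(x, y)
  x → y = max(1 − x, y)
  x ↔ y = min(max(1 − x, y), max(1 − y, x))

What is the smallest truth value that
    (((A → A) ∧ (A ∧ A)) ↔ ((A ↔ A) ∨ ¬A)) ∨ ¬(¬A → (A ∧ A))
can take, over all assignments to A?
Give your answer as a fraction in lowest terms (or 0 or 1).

1/2

Take A = 1/2:
A → A = 1/2 → 1/2 = 1/2
A ∧ A = 1/2 ∧ 1/2 = 1/2
(A → A) ∧ (A ∧ A) = 1/2 ∧ 1/2 = 1/2
A ↔ A = 1/2 ↔ 1/2 = 1/2
¬A = ¬1/2 = 1/2
(A ↔ A) ∨ ¬A = 1/2 ∨ 1/2 = 1/2
((A → A) ∧ (A ∧ A)) ↔ ((A ↔ A) ∨ ¬A) = 1/2 ↔ 1/2 = 1/2
¬A = ¬1/2 = 1/2
A ∧ A = 1/2 ∧ 1/2 = 1/2
¬A → (A ∧ A) = 1/2 → 1/2 = 1/2
¬(¬A → (A ∧ A)) = ¬1/2 = 1/2
(((A → A) ∧ (A ∧ A)) ↔ ((A ↔ A) ∨ ¬A)) ∨ ¬(¬A → (A ∧ A)) = 1/2 ∨ 1/2 = 1/2
No assignment yields a value below 1/2, so this is the minimum.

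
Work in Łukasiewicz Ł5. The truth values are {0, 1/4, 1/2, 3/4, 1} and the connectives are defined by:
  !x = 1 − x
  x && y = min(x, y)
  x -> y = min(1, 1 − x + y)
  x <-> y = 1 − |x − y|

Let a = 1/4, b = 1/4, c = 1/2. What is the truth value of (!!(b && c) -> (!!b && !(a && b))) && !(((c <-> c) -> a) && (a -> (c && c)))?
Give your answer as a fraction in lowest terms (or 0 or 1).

3/4

b && c = 1/4 && 1/2 = 1/4
!(b && c) = !1/4 = 3/4
!!(b && c) = !3/4 = 1/4
!b = !1/4 = 3/4
!!b = !3/4 = 1/4
a && b = 1/4 && 1/4 = 1/4
!(a && b) = !1/4 = 3/4
!!b && !(a && b) = 1/4 && 3/4 = 1/4
!!(b && c) -> (!!b && !(a && b)) = 1/4 -> 1/4 = 1
c <-> c = 1/2 <-> 1/2 = 1
(c <-> c) -> a = 1 -> 1/4 = 1/4
c && c = 1/2 && 1/2 = 1/2
a -> (c && c) = 1/4 -> 1/2 = 1
((c <-> c) -> a) && (a -> (c && c)) = 1/4 && 1 = 1/4
!(((c <-> c) -> a) && (a -> (c && c))) = !1/4 = 3/4
(!!(b && c) -> (!!b && !(a && b))) && !(((c <-> c) -> a) && (a -> (c && c))) = 1 && 3/4 = 3/4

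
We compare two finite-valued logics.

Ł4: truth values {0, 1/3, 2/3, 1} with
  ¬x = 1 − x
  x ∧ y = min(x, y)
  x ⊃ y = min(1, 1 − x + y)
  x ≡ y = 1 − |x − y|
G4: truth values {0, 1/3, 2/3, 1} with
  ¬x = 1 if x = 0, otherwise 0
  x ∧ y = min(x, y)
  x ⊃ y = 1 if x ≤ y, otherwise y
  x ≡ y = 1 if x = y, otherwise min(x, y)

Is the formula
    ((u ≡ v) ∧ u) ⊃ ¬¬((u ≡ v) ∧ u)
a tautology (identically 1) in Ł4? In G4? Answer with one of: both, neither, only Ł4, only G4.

In Ł4: every assignment gives 1 — tautology.
In G4: every assignment gives 1 — tautology.

both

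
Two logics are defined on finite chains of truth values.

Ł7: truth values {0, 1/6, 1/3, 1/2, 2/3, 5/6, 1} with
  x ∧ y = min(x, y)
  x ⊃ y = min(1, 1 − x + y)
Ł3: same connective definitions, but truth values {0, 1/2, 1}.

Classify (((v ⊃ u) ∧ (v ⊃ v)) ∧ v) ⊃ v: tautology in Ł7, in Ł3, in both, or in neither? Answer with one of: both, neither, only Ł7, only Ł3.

both

In Ł7: every assignment gives 1 — tautology.
In Ł3: every assignment gives 1 — tautology.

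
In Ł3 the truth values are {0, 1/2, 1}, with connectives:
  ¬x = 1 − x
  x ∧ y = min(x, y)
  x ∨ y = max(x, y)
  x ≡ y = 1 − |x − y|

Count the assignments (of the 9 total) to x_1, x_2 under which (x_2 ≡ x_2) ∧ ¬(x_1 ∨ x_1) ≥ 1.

3

x_1 = 0, x_2 = 0 ↦ 1  ≥
x_1 = 0, x_2 = 1/2 ↦ 1  ≥
x_1 = 0, x_2 = 1 ↦ 1  ≥
x_1 = 1/2, x_2 = 0 ↦ 1/2  <
x_1 = 1/2, x_2 = 1/2 ↦ 1/2  <
x_1 = 1/2, x_2 = 1 ↦ 1/2  <
x_1 = 1, x_2 = 0 ↦ 0  <
x_1 = 1, x_2 = 1/2 ↦ 0  <
x_1 = 1, x_2 = 1 ↦ 0  <
So 3 of the 9 assignments meet the threshold.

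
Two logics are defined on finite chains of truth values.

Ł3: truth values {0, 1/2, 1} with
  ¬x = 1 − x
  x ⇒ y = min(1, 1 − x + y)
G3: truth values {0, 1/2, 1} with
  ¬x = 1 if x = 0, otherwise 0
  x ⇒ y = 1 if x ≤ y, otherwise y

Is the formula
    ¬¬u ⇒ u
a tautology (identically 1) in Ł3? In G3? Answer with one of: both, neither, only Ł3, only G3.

only Ł3

In Ł3: every assignment gives 1 — tautology.
In G3: at u = 1/2 the value is 1/2 — not a tautology.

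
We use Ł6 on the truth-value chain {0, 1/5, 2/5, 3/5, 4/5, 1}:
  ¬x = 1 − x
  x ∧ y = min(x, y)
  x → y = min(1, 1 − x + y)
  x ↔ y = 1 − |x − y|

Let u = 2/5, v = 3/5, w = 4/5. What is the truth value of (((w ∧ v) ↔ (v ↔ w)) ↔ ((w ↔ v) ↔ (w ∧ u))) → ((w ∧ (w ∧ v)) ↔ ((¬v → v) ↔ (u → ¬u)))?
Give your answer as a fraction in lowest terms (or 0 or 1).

w ∧ v = 4/5 ∧ 3/5 = 3/5
v ↔ w = 3/5 ↔ 4/5 = 4/5
(w ∧ v) ↔ (v ↔ w) = 3/5 ↔ 4/5 = 4/5
w ↔ v = 4/5 ↔ 3/5 = 4/5
w ∧ u = 4/5 ∧ 2/5 = 2/5
(w ↔ v) ↔ (w ∧ u) = 4/5 ↔ 2/5 = 3/5
((w ∧ v) ↔ (v ↔ w)) ↔ ((w ↔ v) ↔ (w ∧ u)) = 4/5 ↔ 3/5 = 4/5
w ∧ v = 4/5 ∧ 3/5 = 3/5
w ∧ (w ∧ v) = 4/5 ∧ 3/5 = 3/5
¬v = ¬3/5 = 2/5
¬v → v = 2/5 → 3/5 = 1
¬u = ¬2/5 = 3/5
u → ¬u = 2/5 → 3/5 = 1
(¬v → v) ↔ (u → ¬u) = 1 ↔ 1 = 1
(w ∧ (w ∧ v)) ↔ ((¬v → v) ↔ (u → ¬u)) = 3/5 ↔ 1 = 3/5
(((w ∧ v) ↔ (v ↔ w)) ↔ ((w ↔ v) ↔ (w ∧ u))) → ((w ∧ (w ∧ v)) ↔ ((¬v → v) ↔ (u → ¬u))) = 4/5 → 3/5 = 4/5

4/5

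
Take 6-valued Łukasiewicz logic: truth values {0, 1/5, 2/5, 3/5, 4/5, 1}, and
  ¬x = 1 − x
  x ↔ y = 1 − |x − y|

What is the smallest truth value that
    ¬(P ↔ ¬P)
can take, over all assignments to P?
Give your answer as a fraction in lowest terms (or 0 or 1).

Take P = 2/5:
¬P = ¬2/5 = 3/5
P ↔ ¬P = 2/5 ↔ 3/5 = 4/5
¬(P ↔ ¬P) = ¬4/5 = 1/5
No assignment yields a value below 1/5, so this is the minimum.

1/5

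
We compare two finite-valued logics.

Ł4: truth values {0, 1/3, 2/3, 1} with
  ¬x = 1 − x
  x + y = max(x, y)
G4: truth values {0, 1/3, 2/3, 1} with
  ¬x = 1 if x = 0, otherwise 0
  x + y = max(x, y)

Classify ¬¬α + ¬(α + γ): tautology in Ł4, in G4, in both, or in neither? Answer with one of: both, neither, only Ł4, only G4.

In Ł4: at α = 0, γ = 1/3 the value is 2/3 — not a tautology.
In G4: at α = 0, γ = 1/3 the value is 0 — not a tautology.

neither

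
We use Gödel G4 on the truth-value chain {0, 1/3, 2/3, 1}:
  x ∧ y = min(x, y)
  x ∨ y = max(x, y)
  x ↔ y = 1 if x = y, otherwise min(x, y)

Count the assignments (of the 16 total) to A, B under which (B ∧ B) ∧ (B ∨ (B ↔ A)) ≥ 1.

A = 0, B = 0 ↦ 0  <
A = 0, B = 1/3 ↦ 1/3  <
A = 0, B = 2/3 ↦ 2/3  <
A = 0, B = 1 ↦ 1  ≥
A = 1/3, B = 0 ↦ 0  <
A = 1/3, B = 1/3 ↦ 1/3  <
A = 1/3, B = 2/3 ↦ 2/3  <
A = 1/3, B = 1 ↦ 1  ≥
A = 2/3, B = 0 ↦ 0  <
A = 2/3, B = 1/3 ↦ 1/3  <
A = 2/3, B = 2/3 ↦ 2/3  <
A = 2/3, B = 1 ↦ 1  ≥
A = 1, B = 0 ↦ 0  <
A = 1, B = 1/3 ↦ 1/3  <
A = 1, B = 2/3 ↦ 2/3  <
A = 1, B = 1 ↦ 1  ≥
So 4 of the 16 assignments meet the threshold.

4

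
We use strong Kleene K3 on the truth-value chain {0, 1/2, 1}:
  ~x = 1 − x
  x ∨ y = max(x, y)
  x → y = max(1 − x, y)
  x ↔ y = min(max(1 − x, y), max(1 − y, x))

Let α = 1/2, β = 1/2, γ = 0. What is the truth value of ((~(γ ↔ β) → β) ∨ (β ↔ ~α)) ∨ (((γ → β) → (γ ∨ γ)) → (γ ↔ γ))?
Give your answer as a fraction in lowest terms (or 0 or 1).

1

γ ↔ β = 0 ↔ 1/2 = 1/2
~(γ ↔ β) = ~1/2 = 1/2
~(γ ↔ β) → β = 1/2 → 1/2 = 1/2
~α = ~1/2 = 1/2
β ↔ ~α = 1/2 ↔ 1/2 = 1/2
(~(γ ↔ β) → β) ∨ (β ↔ ~α) = 1/2 ∨ 1/2 = 1/2
γ → β = 0 → 1/2 = 1
γ ∨ γ = 0 ∨ 0 = 0
(γ → β) → (γ ∨ γ) = 1 → 0 = 0
γ ↔ γ = 0 ↔ 0 = 1
((γ → β) → (γ ∨ γ)) → (γ ↔ γ) = 0 → 1 = 1
((~(γ ↔ β) → β) ∨ (β ↔ ~α)) ∨ (((γ → β) → (γ ∨ γ)) → (γ ↔ γ)) = 1/2 ∨ 1 = 1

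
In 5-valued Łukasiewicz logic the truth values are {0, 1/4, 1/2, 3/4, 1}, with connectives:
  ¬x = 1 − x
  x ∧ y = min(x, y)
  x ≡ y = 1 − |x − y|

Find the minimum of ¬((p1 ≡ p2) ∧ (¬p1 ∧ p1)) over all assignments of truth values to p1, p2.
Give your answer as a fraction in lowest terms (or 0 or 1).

1/2

Take p1 = 1/2, p2 = 0:
p1 ≡ p2 = 1/2 ≡ 0 = 1/2
¬p1 = ¬1/2 = 1/2
¬p1 ∧ p1 = 1/2 ∧ 1/2 = 1/2
(p1 ≡ p2) ∧ (¬p1 ∧ p1) = 1/2 ∧ 1/2 = 1/2
¬((p1 ≡ p2) ∧ (¬p1 ∧ p1)) = ¬1/2 = 1/2
No assignment yields a value below 1/2, so this is the minimum.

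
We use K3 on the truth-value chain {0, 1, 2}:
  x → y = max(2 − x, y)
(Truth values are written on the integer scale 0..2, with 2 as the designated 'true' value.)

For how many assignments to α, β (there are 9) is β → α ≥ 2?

α = 0, β = 0 ↦ 2  ≥
α = 0, β = 1 ↦ 1  <
α = 0, β = 2 ↦ 0  <
α = 1, β = 0 ↦ 2  ≥
α = 1, β = 1 ↦ 1  <
α = 1, β = 2 ↦ 1  <
α = 2, β = 0 ↦ 2  ≥
α = 2, β = 1 ↦ 2  ≥
α = 2, β = 2 ↦ 2  ≥
So 5 of the 9 assignments meet the threshold.

5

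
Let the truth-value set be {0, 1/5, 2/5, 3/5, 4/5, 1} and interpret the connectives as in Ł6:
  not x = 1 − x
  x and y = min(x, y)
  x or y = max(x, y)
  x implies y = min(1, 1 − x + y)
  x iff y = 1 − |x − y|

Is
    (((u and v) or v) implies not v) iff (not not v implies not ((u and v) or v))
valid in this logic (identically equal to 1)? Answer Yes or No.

At u = 1/5, v = 3/5, for instance:
u and v = 1/5 and 3/5 = 1/5
(u and v) or v = 1/5 or 3/5 = 3/5
not v = not 3/5 = 2/5
((u and v) or v) implies not v = 3/5 implies 2/5 = 4/5
not not v = not 2/5 = 3/5
not ((u and v) or v) = not 3/5 = 2/5
not not v implies not ((u and v) or v) = 3/5 implies 2/5 = 4/5
(((u and v) or v) implies not v) iff (not not v implies not ((u and v) or v)) = 4/5 iff 4/5 = 1
and checking the remaining 35 assignments likewise gives ≥ 1 in every case.

Yes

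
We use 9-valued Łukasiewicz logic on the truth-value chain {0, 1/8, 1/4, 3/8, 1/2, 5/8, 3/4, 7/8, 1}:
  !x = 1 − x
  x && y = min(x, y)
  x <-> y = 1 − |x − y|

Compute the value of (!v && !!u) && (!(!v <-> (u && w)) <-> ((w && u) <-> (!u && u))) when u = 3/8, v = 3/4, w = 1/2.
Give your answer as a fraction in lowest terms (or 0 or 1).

!v = !3/4 = 1/4
!u = !3/8 = 5/8
!!u = !5/8 = 3/8
!v && !!u = 1/4 && 3/8 = 1/4
!v = !3/4 = 1/4
u && w = 3/8 && 1/2 = 3/8
!v <-> (u && w) = 1/4 <-> 3/8 = 7/8
!(!v <-> (u && w)) = !7/8 = 1/8
w && u = 1/2 && 3/8 = 3/8
!u = !3/8 = 5/8
!u && u = 5/8 && 3/8 = 3/8
(w && u) <-> (!u && u) = 3/8 <-> 3/8 = 1
!(!v <-> (u && w)) <-> ((w && u) <-> (!u && u)) = 1/8 <-> 1 = 1/8
(!v && !!u) && (!(!v <-> (u && w)) <-> ((w && u) <-> (!u && u))) = 1/4 && 1/8 = 1/8

1/8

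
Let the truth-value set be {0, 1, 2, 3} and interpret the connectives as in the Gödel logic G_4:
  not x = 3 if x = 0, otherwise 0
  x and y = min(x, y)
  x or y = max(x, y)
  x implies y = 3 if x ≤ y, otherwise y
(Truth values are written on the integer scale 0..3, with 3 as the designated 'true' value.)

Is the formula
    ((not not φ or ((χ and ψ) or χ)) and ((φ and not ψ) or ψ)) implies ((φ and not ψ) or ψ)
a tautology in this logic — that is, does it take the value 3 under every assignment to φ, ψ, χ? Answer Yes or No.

Yes

At φ = 2, ψ = 3, χ = 2, for instance:
not φ = not 2 = 0
not not φ = not 0 = 3
χ and ψ = 2 and 3 = 2
(χ and ψ) or χ = 2 or 2 = 2
not not φ or ((χ and ψ) or χ) = 3 or 2 = 3
not ψ = not 3 = 0
φ and not ψ = 2 and 0 = 0
(φ and not ψ) or ψ = 0 or 3 = 3
(not not φ or ((χ and ψ) or χ)) and ((φ and not ψ) or ψ) = 3 and 3 = 3
((not not φ or ((χ and ψ) or χ)) and ((φ and not ψ) or ψ)) implies ((φ and not ψ) or ψ) = 3 implies 3 = 3
and checking the remaining 63 assignments likewise gives ≥ 3 in every case.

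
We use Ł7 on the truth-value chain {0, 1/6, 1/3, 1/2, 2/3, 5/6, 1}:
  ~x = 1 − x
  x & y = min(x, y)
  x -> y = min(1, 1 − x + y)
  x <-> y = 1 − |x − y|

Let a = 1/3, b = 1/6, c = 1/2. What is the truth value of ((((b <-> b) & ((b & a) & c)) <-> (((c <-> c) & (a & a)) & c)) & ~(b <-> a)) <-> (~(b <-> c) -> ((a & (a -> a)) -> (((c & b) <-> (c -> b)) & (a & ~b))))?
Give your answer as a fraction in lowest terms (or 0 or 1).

b <-> b = 1/6 <-> 1/6 = 1
b & a = 1/6 & 1/3 = 1/6
(b & a) & c = 1/6 & 1/2 = 1/6
(b <-> b) & ((b & a) & c) = 1 & 1/6 = 1/6
c <-> c = 1/2 <-> 1/2 = 1
a & a = 1/3 & 1/3 = 1/3
(c <-> c) & (a & a) = 1 & 1/3 = 1/3
((c <-> c) & (a & a)) & c = 1/3 & 1/2 = 1/3
((b <-> b) & ((b & a) & c)) <-> (((c <-> c) & (a & a)) & c) = 1/6 <-> 1/3 = 5/6
b <-> a = 1/6 <-> 1/3 = 5/6
~(b <-> a) = ~5/6 = 1/6
(((b <-> b) & ((b & a) & c)) <-> (((c <-> c) & (a & a)) & c)) & ~(b <-> a) = 5/6 & 1/6 = 1/6
b <-> c = 1/6 <-> 1/2 = 2/3
~(b <-> c) = ~2/3 = 1/3
a -> a = 1/3 -> 1/3 = 1
a & (a -> a) = 1/3 & 1 = 1/3
c & b = 1/2 & 1/6 = 1/6
c -> b = 1/2 -> 1/6 = 2/3
(c & b) <-> (c -> b) = 1/6 <-> 2/3 = 1/2
~b = ~1/6 = 5/6
a & ~b = 1/3 & 5/6 = 1/3
((c & b) <-> (c -> b)) & (a & ~b) = 1/2 & 1/3 = 1/3
(a & (a -> a)) -> (((c & b) <-> (c -> b)) & (a & ~b)) = 1/3 -> 1/3 = 1
~(b <-> c) -> ((a & (a -> a)) -> (((c & b) <-> (c -> b)) & (a & ~b))) = 1/3 -> 1 = 1
((((b <-> b) & ((b & a) & c)) <-> (((c <-> c) & (a & a)) & c)) & ~(b <-> a)) <-> (~(b <-> c) -> ((a & (a -> a)) -> (((c & b) <-> (c -> b)) & (a & ~b)))) = 1/6 <-> 1 = 1/6

1/6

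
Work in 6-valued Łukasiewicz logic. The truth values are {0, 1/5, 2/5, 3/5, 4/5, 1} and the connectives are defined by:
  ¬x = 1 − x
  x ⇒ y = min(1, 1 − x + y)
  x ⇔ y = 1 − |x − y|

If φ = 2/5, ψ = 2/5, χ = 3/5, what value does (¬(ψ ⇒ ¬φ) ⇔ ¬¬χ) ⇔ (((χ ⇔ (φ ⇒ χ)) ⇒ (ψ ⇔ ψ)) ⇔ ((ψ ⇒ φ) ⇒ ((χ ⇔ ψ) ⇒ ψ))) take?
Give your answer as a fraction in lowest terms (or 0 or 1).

4/5

¬φ = ¬2/5 = 3/5
ψ ⇒ ¬φ = 2/5 ⇒ 3/5 = 1
¬(ψ ⇒ ¬φ) = ¬1 = 0
¬χ = ¬3/5 = 2/5
¬¬χ = ¬2/5 = 3/5
¬(ψ ⇒ ¬φ) ⇔ ¬¬χ = 0 ⇔ 3/5 = 2/5
φ ⇒ χ = 2/5 ⇒ 3/5 = 1
χ ⇔ (φ ⇒ χ) = 3/5 ⇔ 1 = 3/5
ψ ⇔ ψ = 2/5 ⇔ 2/5 = 1
(χ ⇔ (φ ⇒ χ)) ⇒ (ψ ⇔ ψ) = 3/5 ⇒ 1 = 1
ψ ⇒ φ = 2/5 ⇒ 2/5 = 1
χ ⇔ ψ = 3/5 ⇔ 2/5 = 4/5
(χ ⇔ ψ) ⇒ ψ = 4/5 ⇒ 2/5 = 3/5
(ψ ⇒ φ) ⇒ ((χ ⇔ ψ) ⇒ ψ) = 1 ⇒ 3/5 = 3/5
((χ ⇔ (φ ⇒ χ)) ⇒ (ψ ⇔ ψ)) ⇔ ((ψ ⇒ φ) ⇒ ((χ ⇔ ψ) ⇒ ψ)) = 1 ⇔ 3/5 = 3/5
(¬(ψ ⇒ ¬φ) ⇔ ¬¬χ) ⇔ (((χ ⇔ (φ ⇒ χ)) ⇒ (ψ ⇔ ψ)) ⇔ ((ψ ⇒ φ) ⇒ ((χ ⇔ ψ) ⇒ ψ))) = 2/5 ⇔ 3/5 = 4/5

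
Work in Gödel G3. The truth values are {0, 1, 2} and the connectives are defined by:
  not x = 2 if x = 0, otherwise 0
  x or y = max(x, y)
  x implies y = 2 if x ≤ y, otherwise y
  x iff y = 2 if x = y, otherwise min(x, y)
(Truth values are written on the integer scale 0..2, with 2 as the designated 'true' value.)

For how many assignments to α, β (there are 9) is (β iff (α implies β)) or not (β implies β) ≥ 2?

α = 0, β = 0 ↦ 0  <
α = 0, β = 1 ↦ 1  <
α = 0, β = 2 ↦ 2  ≥
α = 1, β = 0 ↦ 2  ≥
α = 1, β = 1 ↦ 1  <
α = 1, β = 2 ↦ 2  ≥
α = 2, β = 0 ↦ 2  ≥
α = 2, β = 1 ↦ 2  ≥
α = 2, β = 2 ↦ 2  ≥
So 6 of the 9 assignments meet the threshold.

6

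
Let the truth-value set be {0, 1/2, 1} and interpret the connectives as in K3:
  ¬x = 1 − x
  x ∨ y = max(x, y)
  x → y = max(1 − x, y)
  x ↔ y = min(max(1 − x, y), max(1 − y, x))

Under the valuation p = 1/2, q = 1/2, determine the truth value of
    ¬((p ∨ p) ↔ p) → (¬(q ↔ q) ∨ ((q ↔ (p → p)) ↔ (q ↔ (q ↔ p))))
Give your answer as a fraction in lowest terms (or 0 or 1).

1/2

p ∨ p = 1/2 ∨ 1/2 = 1/2
(p ∨ p) ↔ p = 1/2 ↔ 1/2 = 1/2
¬((p ∨ p) ↔ p) = ¬1/2 = 1/2
q ↔ q = 1/2 ↔ 1/2 = 1/2
¬(q ↔ q) = ¬1/2 = 1/2
p → p = 1/2 → 1/2 = 1/2
q ↔ (p → p) = 1/2 ↔ 1/2 = 1/2
q ↔ p = 1/2 ↔ 1/2 = 1/2
q ↔ (q ↔ p) = 1/2 ↔ 1/2 = 1/2
(q ↔ (p → p)) ↔ (q ↔ (q ↔ p)) = 1/2 ↔ 1/2 = 1/2
¬(q ↔ q) ∨ ((q ↔ (p → p)) ↔ (q ↔ (q ↔ p))) = 1/2 ∨ 1/2 = 1/2
¬((p ∨ p) ↔ p) → (¬(q ↔ q) ∨ ((q ↔ (p → p)) ↔ (q ↔ (q ↔ p)))) = 1/2 → 1/2 = 1/2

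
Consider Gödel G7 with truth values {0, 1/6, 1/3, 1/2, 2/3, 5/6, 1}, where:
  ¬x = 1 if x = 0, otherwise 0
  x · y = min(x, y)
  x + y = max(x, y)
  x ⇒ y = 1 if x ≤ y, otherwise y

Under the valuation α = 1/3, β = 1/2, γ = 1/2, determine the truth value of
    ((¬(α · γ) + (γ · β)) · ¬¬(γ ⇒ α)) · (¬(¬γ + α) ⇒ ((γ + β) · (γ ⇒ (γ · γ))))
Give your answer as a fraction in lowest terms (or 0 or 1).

1/2

α · γ = 1/3 · 1/2 = 1/3
¬(α · γ) = ¬1/3 = 0
γ · β = 1/2 · 1/2 = 1/2
¬(α · γ) + (γ · β) = 0 + 1/2 = 1/2
γ ⇒ α = 1/2 ⇒ 1/3 = 1/3
¬(γ ⇒ α) = ¬1/3 = 0
¬¬(γ ⇒ α) = ¬0 = 1
(¬(α · γ) + (γ · β)) · ¬¬(γ ⇒ α) = 1/2 · 1 = 1/2
¬γ = ¬1/2 = 0
¬γ + α = 0 + 1/3 = 1/3
¬(¬γ + α) = ¬1/3 = 0
γ + β = 1/2 + 1/2 = 1/2
γ · γ = 1/2 · 1/2 = 1/2
γ ⇒ (γ · γ) = 1/2 ⇒ 1/2 = 1
(γ + β) · (γ ⇒ (γ · γ)) = 1/2 · 1 = 1/2
¬(¬γ + α) ⇒ ((γ + β) · (γ ⇒ (γ · γ))) = 0 ⇒ 1/2 = 1
((¬(α · γ) + (γ · β)) · ¬¬(γ ⇒ α)) · (¬(¬γ + α) ⇒ ((γ + β) · (γ ⇒ (γ · γ)))) = 1/2 · 1 = 1/2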